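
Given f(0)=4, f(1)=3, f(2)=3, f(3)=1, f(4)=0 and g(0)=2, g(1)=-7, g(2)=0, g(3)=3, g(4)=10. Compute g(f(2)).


f(2) = 3
g(3) = 3

3


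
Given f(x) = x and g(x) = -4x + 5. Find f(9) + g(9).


f(9) = 9
g(9) = -31
Sum = -22

-22


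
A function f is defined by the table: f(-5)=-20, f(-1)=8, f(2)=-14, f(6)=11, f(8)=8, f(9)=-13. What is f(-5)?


Reading from the table at x = -5

-20


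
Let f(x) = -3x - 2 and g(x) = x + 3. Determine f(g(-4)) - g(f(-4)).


f(g(-4)) = 1
g(f(-4)) = 13
Difference = -12

-12


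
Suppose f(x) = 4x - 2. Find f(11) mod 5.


f(11) = 42
42 mod 5 = 2

2


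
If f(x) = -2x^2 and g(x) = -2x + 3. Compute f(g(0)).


g(0) = 3
f(3) = (-2)*(3)^2 = -18

-18


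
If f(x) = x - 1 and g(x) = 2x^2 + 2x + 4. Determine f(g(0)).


3


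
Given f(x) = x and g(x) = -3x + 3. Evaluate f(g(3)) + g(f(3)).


f(g(3)) = -6
g(f(3)) = -6
Sum = -12

-12


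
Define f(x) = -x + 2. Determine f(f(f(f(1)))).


1


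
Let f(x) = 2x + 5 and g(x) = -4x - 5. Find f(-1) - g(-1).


4


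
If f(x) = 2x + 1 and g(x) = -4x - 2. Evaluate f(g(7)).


g(7) = -30
f(-30) = -59

-59


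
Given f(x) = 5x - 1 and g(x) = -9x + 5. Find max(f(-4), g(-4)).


f(-4) = -21
g(-4) = 41
max = 41

41


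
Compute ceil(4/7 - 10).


4/7 = 0.5714
0.5714 - 10 = -9.4286
ceil(-9.4286) = -9

-9


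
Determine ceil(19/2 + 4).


19/2 = 9.5
9.5 + 4 = 13.5
ceil(13.5) = 14

14


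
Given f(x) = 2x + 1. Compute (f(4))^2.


f(4) = 9
(9)^2 = 81

81


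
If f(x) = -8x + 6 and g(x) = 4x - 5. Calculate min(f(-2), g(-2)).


f(-2) = 22
g(-2) = -13
min = -13

-13


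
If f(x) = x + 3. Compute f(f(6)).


12


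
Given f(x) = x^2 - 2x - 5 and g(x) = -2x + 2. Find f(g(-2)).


g(-2) = 6
f(6) = 1*(6)^2 - 2*(6) - 5 = 19

19


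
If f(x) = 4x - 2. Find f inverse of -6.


-1


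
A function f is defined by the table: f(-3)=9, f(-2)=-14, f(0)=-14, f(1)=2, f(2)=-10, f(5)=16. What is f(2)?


Reading from the table at x = 2

-10


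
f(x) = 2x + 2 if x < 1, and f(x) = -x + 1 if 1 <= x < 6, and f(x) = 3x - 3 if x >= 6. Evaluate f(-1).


0


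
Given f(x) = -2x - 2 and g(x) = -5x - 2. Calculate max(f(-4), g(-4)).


f(-4) = 6
g(-4) = 18
max = 18

18


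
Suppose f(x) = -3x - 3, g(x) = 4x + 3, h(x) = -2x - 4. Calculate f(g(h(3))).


h(3) = -10
g(-10) = -37
f(-37) = 108

108


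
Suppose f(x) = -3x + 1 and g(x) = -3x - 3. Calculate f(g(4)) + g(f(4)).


f(g(4)) = 46
g(f(4)) = 30
Sum = 76

76


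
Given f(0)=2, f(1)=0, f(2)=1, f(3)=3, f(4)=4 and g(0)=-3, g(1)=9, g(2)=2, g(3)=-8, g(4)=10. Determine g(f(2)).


9


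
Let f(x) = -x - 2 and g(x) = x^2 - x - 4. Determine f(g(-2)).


g(-2) = 2
f(2) = -4

-4


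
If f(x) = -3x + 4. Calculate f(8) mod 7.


f(8) = -20
-20 mod 7 = 1

1


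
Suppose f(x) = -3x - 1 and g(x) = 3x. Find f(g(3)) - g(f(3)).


f(g(3)) = -28
g(f(3)) = -30
Difference = 2

2


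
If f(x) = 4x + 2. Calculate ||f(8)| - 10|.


f(8) = 34
|34| = 34
|34 - 10| = 24

24


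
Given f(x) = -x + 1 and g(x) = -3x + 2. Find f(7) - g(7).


f(7) = -6
g(7) = -19
Difference = 13

13


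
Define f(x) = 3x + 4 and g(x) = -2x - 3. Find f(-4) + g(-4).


f(-4) = -8
g(-4) = 5
Sum = -3

-3


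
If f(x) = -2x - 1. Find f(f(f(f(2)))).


f(2) = -5
f(-5) = 9
f(9) = -19
f(-19) = 37

37


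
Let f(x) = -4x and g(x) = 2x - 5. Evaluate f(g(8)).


g(8) = 11
f(11) = -44

-44


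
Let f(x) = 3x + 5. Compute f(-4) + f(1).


1


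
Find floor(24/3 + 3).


24/3 = 8
8 + 3 = 11
floor(11) = 11

11


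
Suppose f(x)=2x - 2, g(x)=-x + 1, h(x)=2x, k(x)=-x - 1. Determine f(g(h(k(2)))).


k(2) = -3
h(-3) = -6
g(-6) = 7
f(7) = 12

12


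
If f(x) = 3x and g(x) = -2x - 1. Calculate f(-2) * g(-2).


f(-2) = -6
g(-2) = 3
Product = -18

-18


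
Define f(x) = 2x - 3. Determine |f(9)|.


15


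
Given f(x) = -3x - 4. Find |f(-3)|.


f(-3) = 5
|5| = 5

5


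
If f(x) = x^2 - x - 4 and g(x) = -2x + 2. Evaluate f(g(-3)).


g(-3) = 8
f(8) = 1*(8)^2 - 1*(8) - 4 = 52

52


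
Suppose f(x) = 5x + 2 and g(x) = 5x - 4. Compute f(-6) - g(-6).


f(-6) = -28
g(-6) = -34
Difference = 6

6


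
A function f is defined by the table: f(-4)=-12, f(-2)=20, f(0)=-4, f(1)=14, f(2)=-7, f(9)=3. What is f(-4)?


Reading from the table at x = -4

-12


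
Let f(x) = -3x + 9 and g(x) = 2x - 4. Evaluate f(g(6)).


g(6) = 8
f(8) = -15

-15


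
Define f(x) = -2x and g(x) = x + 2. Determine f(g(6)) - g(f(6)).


f(g(6)) = -16
g(f(6)) = -10
Difference = -6

-6


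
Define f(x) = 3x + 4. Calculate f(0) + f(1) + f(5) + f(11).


f(0) = 4
f(1) = 7
f(5) = 19
f(11) = 37
Sum = 67

67


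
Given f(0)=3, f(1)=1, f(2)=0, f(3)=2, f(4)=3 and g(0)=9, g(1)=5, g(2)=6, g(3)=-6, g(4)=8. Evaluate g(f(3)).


f(3) = 2
g(2) = 6

6


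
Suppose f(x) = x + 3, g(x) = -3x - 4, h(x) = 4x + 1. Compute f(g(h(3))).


h(3) = 13
g(13) = -43
f(-43) = -40

-40


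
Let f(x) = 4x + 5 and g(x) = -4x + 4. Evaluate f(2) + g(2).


f(2) = 13
g(2) = -4
Sum = 9

9


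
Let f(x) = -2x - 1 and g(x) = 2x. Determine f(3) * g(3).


f(3) = -7
g(3) = 6
Product = -42

-42


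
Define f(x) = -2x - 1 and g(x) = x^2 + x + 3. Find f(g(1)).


g(1) = 5
f(5) = -11

-11


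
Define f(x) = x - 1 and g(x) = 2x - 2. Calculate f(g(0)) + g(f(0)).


-7


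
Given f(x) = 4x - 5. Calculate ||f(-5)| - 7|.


f(-5) = -25
|-25| = 25
|25 - 7| = 18

18


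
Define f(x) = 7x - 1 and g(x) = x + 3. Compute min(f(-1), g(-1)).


f(-1) = -8
g(-1) = 2
min = -8

-8


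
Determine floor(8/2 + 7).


8/2 = 4
4 + 7 = 11
floor(11) = 11

11


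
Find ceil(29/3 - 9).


29/3 = 9.6667
9.6667 - 9 = 0.6667
ceil(0.6667) = 1

1


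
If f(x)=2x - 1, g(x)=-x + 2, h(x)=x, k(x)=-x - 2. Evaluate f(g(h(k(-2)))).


k(-2) = 0
h(0) = 0
g(0) = 2
f(2) = 3

3


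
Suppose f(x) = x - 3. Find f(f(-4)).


f(-4) = -7
f(-7) = -10

-10


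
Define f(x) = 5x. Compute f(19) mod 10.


f(19) = 95
95 mod 10 = 5

5


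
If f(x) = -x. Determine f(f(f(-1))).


f(-1) = 1
f(1) = -1
f(-1) = 1

1


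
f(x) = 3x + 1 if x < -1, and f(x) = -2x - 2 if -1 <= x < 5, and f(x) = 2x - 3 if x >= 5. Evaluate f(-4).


-4 satisfies x < -1
f(-4) = -11

-11


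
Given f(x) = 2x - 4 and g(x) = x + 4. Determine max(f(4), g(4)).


f(4) = 4
g(4) = 8
max = 8

8


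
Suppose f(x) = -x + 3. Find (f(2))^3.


f(2) = 1
(1)^3 = 1

1


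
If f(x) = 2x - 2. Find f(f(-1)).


f(-1) = -4
f(-4) = -10

-10


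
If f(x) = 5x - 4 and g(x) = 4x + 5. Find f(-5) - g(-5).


f(-5) = -29
g(-5) = -15
Difference = -14

-14


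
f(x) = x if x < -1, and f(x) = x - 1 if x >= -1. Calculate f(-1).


-1 satisfies x >= -1
f(-1) = -2

-2


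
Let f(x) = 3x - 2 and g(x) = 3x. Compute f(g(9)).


79


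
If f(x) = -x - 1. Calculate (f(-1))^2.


f(-1) = 0
(0)^2 = 0

0


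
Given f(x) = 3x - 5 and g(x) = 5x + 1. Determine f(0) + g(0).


f(0) = -5
g(0) = 1
Sum = -4

-4


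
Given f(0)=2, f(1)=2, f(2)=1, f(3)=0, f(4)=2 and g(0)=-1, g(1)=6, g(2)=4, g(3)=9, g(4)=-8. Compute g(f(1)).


4


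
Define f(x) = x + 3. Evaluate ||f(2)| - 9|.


4


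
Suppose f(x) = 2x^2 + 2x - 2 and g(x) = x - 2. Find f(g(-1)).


g(-1) = -3
f(-3) = 2*(-3)^2 + 2*(-3) - 2 = 10

10


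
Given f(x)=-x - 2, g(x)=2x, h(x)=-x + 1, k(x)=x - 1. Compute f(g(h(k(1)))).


k(1) = 0
h(0) = 1
g(1) = 2
f(2) = -4

-4


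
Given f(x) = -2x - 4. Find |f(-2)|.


f(-2) = 0
|0| = 0

0


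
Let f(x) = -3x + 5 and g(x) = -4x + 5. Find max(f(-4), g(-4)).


21


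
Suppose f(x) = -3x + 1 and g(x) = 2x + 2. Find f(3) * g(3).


f(3) = -8
g(3) = 8
Product = -64

-64


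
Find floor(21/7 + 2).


21/7 = 3
3 + 2 = 5
floor(5) = 5

5


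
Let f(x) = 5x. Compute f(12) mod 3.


f(12) = 60
60 mod 3 = 0

0


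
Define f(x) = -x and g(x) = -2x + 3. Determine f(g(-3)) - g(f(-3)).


f(g(-3)) = -9
g(f(-3)) = -3
Difference = -6

-6


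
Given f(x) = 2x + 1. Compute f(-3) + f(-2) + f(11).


f(-3) = -5
f(-2) = -3
f(11) = 23
Sum = 15

15


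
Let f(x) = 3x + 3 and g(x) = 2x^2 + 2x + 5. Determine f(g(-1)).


g(-1) = 5
f(5) = 18

18


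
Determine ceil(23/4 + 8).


23/4 = 5.75
5.75 + 8 = 13.75
ceil(13.75) = 14

14


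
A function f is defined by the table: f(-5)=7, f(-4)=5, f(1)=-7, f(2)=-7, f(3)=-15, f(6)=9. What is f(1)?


Reading from the table at x = 1

-7


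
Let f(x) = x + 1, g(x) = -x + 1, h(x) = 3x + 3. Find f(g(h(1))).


h(1) = 6
g(6) = -5
f(-5) = -4

-4


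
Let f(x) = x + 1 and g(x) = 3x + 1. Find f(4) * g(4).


f(4) = 5
g(4) = 13
Product = 65

65


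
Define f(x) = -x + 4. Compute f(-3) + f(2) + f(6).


f(-3) = 7
f(2) = 2
f(6) = -2
Sum = 7

7


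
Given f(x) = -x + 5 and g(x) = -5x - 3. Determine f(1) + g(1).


-4


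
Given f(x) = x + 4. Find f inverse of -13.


Solve x + 4 = -13
x = (-13 - 4) / 1 = -17

-17


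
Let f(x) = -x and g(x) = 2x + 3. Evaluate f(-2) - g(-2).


f(-2) = 2
g(-2) = -1
Difference = 3

3


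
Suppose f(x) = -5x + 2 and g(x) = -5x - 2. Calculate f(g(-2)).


-38


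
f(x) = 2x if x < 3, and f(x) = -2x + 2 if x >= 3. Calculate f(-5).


-5 satisfies x < 3
f(-5) = -10

-10


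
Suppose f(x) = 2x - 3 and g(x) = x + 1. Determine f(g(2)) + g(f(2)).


f(g(2)) = 3
g(f(2)) = 2
Sum = 5

5


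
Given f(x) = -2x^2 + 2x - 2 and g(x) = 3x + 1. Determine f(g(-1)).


-14


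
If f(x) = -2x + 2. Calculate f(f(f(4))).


f(4) = -6
f(-6) = 14
f(14) = -26

-26


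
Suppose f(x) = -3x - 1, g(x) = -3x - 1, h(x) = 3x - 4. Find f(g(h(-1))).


h(-1) = -7
g(-7) = 20
f(20) = -61

-61


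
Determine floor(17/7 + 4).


17/7 = 2.4286
2.4286 + 4 = 6.4286
floor(6.4286) = 6

6


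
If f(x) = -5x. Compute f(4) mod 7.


f(4) = -20
-20 mod 7 = 1

1


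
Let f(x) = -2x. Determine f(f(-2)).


f(-2) = 4
f(4) = -8

-8


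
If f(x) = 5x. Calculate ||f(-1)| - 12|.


f(-1) = -5
|-5| = 5
|5 - 12| = 7

7


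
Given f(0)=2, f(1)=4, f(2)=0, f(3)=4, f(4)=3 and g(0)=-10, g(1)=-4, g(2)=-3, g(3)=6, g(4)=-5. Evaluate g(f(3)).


f(3) = 4
g(4) = -5

-5


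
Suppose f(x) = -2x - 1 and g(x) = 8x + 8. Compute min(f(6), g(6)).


f(6) = -13
g(6) = 56
min = -13

-13


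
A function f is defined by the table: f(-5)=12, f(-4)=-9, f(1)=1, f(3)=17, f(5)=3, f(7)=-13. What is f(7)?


Reading from the table at x = 7

-13


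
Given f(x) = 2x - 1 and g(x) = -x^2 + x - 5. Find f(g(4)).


g(4) = -17
f(-17) = -35

-35


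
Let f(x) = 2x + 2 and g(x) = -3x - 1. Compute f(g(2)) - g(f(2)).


f(g(2)) = -12
g(f(2)) = -19
Difference = 7

7


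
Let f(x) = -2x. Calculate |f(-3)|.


f(-3) = 6
|6| = 6

6


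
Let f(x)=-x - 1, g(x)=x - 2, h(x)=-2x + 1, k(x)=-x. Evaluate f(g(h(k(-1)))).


k(-1) = 1
h(1) = -1
g(-1) = -3
f(-3) = 2

2


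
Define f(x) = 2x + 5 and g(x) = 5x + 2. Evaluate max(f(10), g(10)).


f(10) = 25
g(10) = 52
max = 52

52


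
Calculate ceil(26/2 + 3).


26/2 = 13
13 + 3 = 16
ceil(16) = 16

16


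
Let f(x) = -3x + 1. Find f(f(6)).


f(6) = -17
f(-17) = 52

52


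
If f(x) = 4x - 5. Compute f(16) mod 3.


f(16) = 59
59 mod 3 = 2

2


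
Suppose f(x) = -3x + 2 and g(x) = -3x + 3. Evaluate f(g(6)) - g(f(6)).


f(g(6)) = 47
g(f(6)) = 51
Difference = -4

-4


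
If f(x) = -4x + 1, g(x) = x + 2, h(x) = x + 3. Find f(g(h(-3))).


h(-3) = 0
g(0) = 2
f(2) = -7

-7


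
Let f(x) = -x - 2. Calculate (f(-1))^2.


f(-1) = -1
(-1)^2 = 1

1


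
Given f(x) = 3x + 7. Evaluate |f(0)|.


f(0) = 7
|7| = 7

7


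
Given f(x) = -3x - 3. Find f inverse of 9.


Solve -3x - 3 = 9
x = (9 + 3) / (-3) = -4

-4


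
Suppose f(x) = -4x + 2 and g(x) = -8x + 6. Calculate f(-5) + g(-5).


f(-5) = 22
g(-5) = 46
Sum = 68

68


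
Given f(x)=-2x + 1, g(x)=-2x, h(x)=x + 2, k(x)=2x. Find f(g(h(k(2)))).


k(2) = 4
h(4) = 6
g(6) = -12
f(-12) = 25

25


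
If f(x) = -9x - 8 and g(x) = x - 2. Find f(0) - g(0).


f(0) = -8
g(0) = -2
Difference = -6

-6


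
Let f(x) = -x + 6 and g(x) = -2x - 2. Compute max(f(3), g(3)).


f(3) = 3
g(3) = -8
max = 3

3


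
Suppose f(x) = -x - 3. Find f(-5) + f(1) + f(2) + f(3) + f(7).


f(-5) = 2
f(1) = -4
f(2) = -5
f(3) = -6
f(7) = -10
Sum = -23

-23


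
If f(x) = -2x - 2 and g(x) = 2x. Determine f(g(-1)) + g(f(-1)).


f(g(-1)) = 2
g(f(-1)) = 0
Sum = 2

2


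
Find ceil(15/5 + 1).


15/5 = 3
3 + 1 = 4
ceil(4) = 4

4


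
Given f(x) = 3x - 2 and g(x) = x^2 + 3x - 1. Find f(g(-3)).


g(-3) = -1
f(-1) = -5

-5


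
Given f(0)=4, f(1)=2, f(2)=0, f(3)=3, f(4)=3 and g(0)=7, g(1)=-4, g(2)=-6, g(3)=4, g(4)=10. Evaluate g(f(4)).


f(4) = 3
g(3) = 4

4


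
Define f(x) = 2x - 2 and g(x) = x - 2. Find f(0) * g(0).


f(0) = -2
g(0) = -2
Product = 4

4


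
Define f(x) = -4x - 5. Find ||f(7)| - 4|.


29


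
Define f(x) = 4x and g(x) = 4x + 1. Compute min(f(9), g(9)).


f(9) = 36
g(9) = 37
min = 36

36


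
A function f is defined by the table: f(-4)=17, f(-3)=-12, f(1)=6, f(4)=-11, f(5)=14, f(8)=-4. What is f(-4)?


17


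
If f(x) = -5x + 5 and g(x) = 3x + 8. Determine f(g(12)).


g(12) = 44
f(44) = -215

-215


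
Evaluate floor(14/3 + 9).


14/3 = 4.6667
4.6667 + 9 = 13.6667
floor(13.6667) = 13

13


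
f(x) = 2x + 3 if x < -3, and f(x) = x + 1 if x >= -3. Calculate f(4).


4 satisfies x >= -3
f(4) = 5

5


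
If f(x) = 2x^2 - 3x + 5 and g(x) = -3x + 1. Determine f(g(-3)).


g(-3) = 10
f(10) = 2*(10)^2 - 3*(10) + 5 = 175

175


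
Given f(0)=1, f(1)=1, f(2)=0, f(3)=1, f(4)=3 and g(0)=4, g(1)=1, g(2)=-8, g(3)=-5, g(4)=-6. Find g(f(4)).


f(4) = 3
g(3) = -5

-5


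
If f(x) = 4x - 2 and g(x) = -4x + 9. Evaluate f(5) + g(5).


f(5) = 18
g(5) = -11
Sum = 7

7


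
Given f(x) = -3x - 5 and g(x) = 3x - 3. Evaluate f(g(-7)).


g(-7) = -24
f(-24) = 67

67


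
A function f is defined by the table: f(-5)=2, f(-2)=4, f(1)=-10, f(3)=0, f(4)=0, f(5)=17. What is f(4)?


0


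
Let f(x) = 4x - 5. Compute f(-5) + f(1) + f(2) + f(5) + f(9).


f(-5) = -25
f(1) = -1
f(2) = 3
f(5) = 15
f(9) = 31
Sum = 23

23


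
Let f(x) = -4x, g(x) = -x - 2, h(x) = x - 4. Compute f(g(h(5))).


h(5) = 1
g(1) = -3
f(-3) = 12

12


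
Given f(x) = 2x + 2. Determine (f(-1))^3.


f(-1) = 0
(0)^3 = 0

0


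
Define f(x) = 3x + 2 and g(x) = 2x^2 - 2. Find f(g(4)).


g(4) = 30
f(30) = 92

92


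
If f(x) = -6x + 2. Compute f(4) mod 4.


f(4) = -22
-22 mod 4 = 2

2


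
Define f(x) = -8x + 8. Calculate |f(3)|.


f(3) = -16
|-16| = 16

16


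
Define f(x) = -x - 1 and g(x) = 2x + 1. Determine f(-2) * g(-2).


-3


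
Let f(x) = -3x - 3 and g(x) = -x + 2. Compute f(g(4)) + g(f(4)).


f(g(4)) = 3
g(f(4)) = 17
Sum = 20

20


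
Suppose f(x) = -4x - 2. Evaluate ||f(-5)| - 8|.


f(-5) = 18
|18| = 18
|18 - 8| = 10

10


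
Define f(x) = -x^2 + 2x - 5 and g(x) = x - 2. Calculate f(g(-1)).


-20


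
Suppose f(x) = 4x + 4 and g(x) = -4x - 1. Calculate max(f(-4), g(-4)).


f(-4) = -12
g(-4) = 15
max = 15

15


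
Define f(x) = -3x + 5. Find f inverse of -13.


Solve -3x + 5 = -13
x = (-13 - 5) / (-3) = 6

6


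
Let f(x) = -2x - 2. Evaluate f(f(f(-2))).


10


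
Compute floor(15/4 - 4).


15/4 = 3.75
3.75 - 4 = -0.25
floor(-0.25) = -1

-1


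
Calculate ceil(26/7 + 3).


7


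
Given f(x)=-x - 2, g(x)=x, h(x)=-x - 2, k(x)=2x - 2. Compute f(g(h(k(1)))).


k(1) = 0
h(0) = -2
g(-2) = -2
f(-2) = 0

0


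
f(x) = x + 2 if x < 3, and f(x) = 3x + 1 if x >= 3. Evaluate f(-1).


-1 satisfies x < 3
f(-1) = 1

1


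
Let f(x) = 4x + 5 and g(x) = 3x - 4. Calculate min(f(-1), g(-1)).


-7


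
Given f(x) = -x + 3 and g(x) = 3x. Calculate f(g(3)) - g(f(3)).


f(g(3)) = -6
g(f(3)) = 0
Difference = -6

-6


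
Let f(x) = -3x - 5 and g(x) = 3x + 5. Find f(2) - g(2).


f(2) = -11
g(2) = 11
Difference = -22

-22


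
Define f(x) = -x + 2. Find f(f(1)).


f(1) = 1
f(1) = 1

1


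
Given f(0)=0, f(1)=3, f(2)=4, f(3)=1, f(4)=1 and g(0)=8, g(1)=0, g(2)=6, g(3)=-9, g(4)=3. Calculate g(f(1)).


f(1) = 3
g(3) = -9

-9


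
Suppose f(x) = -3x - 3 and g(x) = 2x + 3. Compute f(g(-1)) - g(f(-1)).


-9


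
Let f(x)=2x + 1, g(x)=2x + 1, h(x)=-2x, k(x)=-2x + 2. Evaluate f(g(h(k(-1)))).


k(-1) = 4
h(4) = -8
g(-8) = -15
f(-15) = -29

-29


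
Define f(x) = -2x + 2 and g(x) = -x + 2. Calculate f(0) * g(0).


f(0) = 2
g(0) = 2
Product = 4

4


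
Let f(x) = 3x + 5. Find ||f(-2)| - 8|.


7


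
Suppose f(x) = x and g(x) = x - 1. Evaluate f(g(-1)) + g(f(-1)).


f(g(-1)) = -2
g(f(-1)) = -2
Sum = -4

-4


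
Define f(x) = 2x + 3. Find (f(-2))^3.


-1


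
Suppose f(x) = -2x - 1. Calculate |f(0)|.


f(0) = -1
|-1| = 1

1


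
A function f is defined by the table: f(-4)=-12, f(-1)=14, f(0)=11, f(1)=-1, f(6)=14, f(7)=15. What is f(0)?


Reading from the table at x = 0

11


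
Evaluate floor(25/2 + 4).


25/2 = 12.5
12.5 + 4 = 16.5
floor(16.5) = 16

16


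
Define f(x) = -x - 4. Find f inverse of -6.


2


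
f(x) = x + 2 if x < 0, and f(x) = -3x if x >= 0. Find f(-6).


-6 satisfies x < 0
f(-6) = -4

-4


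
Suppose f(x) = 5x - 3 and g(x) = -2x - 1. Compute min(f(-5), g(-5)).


f(-5) = -28
g(-5) = 9
min = -28

-28


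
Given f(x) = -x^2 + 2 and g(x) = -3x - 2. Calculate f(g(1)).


-23


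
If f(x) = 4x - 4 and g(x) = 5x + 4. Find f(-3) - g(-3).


f(-3) = -16
g(-3) = -11
Difference = -5

-5


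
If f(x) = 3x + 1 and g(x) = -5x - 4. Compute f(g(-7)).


g(-7) = 31
f(31) = 94

94


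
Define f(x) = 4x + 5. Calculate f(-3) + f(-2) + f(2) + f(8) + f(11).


f(-3) = -7
f(-2) = -3
f(2) = 13
f(8) = 37
f(11) = 49
Sum = 89

89


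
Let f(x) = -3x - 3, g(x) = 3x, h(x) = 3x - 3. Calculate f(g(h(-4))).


h(-4) = -15
g(-15) = -45
f(-45) = 132

132


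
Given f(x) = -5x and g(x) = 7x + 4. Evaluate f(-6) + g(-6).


-8


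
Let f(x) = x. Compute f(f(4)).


f(4) = 4
f(4) = 4

4


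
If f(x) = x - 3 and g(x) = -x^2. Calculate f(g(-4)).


g(-4) = -16
f(-16) = -19

-19


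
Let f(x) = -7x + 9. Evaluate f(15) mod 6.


f(15) = -96
-96 mod 6 = 0

0


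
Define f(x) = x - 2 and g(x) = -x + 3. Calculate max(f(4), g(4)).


f(4) = 2
g(4) = -1
max = 2

2


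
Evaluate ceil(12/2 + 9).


12/2 = 6
6 + 9 = 15
ceil(15) = 15

15


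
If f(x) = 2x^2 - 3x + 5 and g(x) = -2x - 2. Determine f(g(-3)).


g(-3) = 4
f(4) = 2*(4)^2 - 3*(4) + 5 = 25

25


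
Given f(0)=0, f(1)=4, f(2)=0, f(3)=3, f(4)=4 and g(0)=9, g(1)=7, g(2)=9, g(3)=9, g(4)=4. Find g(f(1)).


f(1) = 4
g(4) = 4

4


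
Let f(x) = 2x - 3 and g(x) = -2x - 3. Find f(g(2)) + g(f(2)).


f(g(2)) = -17
g(f(2)) = -5
Sum = -22

-22


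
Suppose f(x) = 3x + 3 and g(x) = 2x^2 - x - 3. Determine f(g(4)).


g(4) = 25
f(25) = 78

78


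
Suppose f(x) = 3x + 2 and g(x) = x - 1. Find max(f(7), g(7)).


23


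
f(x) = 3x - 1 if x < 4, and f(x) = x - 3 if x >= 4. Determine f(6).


6 satisfies x >= 4
f(6) = 3

3


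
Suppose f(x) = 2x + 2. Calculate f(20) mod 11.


f(20) = 42
42 mod 11 = 9

9


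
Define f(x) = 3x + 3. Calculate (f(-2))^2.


f(-2) = -3
(-3)^2 = 9

9


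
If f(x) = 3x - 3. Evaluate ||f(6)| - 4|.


11


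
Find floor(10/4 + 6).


10/4 = 2.5
2.5 + 6 = 8.5
floor(8.5) = 8

8


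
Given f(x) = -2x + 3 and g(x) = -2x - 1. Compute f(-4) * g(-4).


f(-4) = 11
g(-4) = 7
Product = 77

77


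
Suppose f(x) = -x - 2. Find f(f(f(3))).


f(3) = -5
f(-5) = 3
f(3) = -5

-5


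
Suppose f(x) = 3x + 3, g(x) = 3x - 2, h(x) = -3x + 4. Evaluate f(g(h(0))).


h(0) = 4
g(4) = 10
f(10) = 33

33


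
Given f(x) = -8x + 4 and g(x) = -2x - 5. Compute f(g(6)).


g(6) = -17
f(-17) = 140

140


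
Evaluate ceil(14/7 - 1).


14/7 = 2
2 - 1 = 1
ceil(1) = 1

1


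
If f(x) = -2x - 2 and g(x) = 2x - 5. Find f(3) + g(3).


f(3) = -8
g(3) = 1
Sum = -7

-7


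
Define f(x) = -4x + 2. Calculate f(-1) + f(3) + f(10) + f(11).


-84


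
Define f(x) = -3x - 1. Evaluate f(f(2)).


f(2) = -7
f(-7) = 20

20


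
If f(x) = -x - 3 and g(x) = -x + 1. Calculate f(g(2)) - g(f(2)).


f(g(2)) = -2
g(f(2)) = 6
Difference = -8

-8


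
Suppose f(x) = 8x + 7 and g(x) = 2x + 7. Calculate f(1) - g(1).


f(1) = 15
g(1) = 9
Difference = 6

6


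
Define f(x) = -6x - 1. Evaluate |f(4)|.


f(4) = -25
|-25| = 25

25


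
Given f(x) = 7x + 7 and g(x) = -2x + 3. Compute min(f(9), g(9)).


f(9) = 70
g(9) = -15
min = -15

-15


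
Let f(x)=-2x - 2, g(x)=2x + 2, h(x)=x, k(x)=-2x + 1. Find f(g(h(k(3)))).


k(3) = -5
h(-5) = -5
g(-5) = -8
f(-8) = 14

14


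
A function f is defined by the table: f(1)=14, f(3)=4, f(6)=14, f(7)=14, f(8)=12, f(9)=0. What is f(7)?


Reading from the table at x = 7

14


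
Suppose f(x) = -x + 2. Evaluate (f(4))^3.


f(4) = -2
(-2)^3 = -8

-8


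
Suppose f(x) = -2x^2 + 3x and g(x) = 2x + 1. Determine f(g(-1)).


g(-1) = -1
f(-1) = (-2)*(-1)^2 + 3*(-1) = -5

-5


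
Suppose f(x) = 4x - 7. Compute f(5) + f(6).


f(5) = 13
f(6) = 17
Sum = 30

30


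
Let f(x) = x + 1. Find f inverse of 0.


Solve x + 1 = 0
x = (0 - 1) / 1 = -1

-1


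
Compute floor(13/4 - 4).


13/4 = 3.25
3.25 - 4 = -0.75
floor(-0.75) = -1

-1


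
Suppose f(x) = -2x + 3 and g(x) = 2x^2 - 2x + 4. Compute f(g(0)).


g(0) = 4
f(4) = -5

-5


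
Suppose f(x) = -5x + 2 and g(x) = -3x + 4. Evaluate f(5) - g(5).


-12


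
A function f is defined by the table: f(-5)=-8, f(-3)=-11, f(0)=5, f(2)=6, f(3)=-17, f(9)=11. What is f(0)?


Reading from the table at x = 0

5


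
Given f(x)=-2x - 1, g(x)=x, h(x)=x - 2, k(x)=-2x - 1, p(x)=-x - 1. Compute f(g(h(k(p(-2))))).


p(-2) = 1
k(1) = -3
h(-3) = -5
g(-5) = -5
f(-5) = 9

9


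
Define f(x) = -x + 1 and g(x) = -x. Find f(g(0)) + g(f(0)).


f(g(0)) = 1
g(f(0)) = -1
Sum = 0

0


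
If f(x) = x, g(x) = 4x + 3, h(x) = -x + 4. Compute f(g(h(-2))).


h(-2) = 6
g(6) = 27
f(27) = 27

27


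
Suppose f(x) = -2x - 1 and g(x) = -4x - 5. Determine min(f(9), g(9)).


f(9) = -19
g(9) = -41
min = -41

-41


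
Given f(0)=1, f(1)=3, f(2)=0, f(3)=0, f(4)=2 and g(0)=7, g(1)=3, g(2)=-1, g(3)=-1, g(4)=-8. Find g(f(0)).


f(0) = 1
g(1) = 3

3


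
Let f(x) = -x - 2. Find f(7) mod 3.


f(7) = -9
-9 mod 3 = 0

0


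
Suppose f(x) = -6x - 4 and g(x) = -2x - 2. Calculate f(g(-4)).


-40


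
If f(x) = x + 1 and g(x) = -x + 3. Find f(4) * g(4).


f(4) = 5
g(4) = -1
Product = -5

-5


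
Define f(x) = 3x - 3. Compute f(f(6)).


f(6) = 15
f(15) = 42

42


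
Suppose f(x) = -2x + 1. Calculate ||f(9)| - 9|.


f(9) = -17
|-17| = 17
|17 - 9| = 8

8


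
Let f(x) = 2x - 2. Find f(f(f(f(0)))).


f(0) = -2
f(-2) = -6
f(-6) = -14
f(-14) = -30

-30


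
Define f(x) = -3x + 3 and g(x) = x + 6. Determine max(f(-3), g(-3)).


12


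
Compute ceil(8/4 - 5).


8/4 = 2
2 - 5 = -3
ceil(-3) = -3

-3


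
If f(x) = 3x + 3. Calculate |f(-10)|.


f(-10) = -27
|-27| = 27

27


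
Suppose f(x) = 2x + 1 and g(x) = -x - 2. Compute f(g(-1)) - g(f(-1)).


f(g(-1)) = -1
g(f(-1)) = -1
Difference = 0

0


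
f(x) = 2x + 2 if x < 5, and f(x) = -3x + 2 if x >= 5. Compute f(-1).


-1 satisfies x < 5
f(-1) = 0

0


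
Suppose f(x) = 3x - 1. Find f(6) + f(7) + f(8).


f(6) = 17
f(7) = 20
f(8) = 23
Sum = 60

60


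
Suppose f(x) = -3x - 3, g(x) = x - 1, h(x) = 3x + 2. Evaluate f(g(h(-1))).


3


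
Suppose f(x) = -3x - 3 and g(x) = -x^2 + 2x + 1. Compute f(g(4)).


g(4) = -7
f(-7) = 18

18


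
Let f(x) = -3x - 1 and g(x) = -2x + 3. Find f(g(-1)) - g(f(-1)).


f(g(-1)) = -16
g(f(-1)) = -1
Difference = -15

-15


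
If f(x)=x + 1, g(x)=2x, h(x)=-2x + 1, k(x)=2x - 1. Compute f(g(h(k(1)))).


k(1) = 1
h(1) = -1
g(-1) = -2
f(-2) = -1

-1


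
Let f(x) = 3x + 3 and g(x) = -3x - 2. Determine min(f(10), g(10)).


f(10) = 33
g(10) = -32
min = -32

-32


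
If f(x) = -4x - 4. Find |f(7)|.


f(7) = -32
|-32| = 32

32


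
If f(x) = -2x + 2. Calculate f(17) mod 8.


f(17) = -32
-32 mod 8 = 0

0


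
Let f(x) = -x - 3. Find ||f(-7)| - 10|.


f(-7) = 4
|4| = 4
|4 - 10| = 6

6


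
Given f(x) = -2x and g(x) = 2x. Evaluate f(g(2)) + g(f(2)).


f(g(2)) = -8
g(f(2)) = -8
Sum = -16

-16


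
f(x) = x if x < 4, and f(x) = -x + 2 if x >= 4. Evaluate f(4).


-2


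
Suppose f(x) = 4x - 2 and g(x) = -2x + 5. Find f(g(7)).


g(7) = -9
f(-9) = -38

-38


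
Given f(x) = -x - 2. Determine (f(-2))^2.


f(-2) = 0
(0)^2 = 0

0


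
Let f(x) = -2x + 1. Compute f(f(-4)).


f(-4) = 9
f(9) = -17

-17


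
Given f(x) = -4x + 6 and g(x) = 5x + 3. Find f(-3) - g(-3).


f(-3) = 18
g(-3) = -12
Difference = 30

30


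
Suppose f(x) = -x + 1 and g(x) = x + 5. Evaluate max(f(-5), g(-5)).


f(-5) = 6
g(-5) = 0
max = 6

6


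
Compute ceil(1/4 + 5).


1/4 = 0.25
0.25 + 5 = 5.25
ceil(5.25) = 6

6


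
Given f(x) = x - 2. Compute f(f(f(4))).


-2


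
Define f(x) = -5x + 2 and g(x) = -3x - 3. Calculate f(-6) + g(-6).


f(-6) = 32
g(-6) = 15
Sum = 47

47


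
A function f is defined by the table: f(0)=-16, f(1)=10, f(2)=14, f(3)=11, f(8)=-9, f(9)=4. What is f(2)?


Reading from the table at x = 2

14


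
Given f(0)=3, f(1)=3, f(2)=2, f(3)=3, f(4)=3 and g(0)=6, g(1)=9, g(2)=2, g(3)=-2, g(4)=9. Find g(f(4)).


f(4) = 3
g(3) = -2

-2


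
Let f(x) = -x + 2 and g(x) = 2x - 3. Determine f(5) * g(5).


f(5) = -3
g(5) = 7
Product = -21

-21


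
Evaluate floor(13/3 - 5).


13/3 = 4.3333
4.3333 - 5 = -0.6667
floor(-0.6667) = -1

-1


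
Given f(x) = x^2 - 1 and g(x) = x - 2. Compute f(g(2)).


g(2) = 0
f(0) = 1*(0)^2 - 1 = -1

-1


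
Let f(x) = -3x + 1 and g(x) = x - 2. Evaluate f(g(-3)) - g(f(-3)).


f(g(-3)) = 16
g(f(-3)) = 8
Difference = 8

8


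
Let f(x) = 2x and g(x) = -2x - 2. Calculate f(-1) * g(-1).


f(-1) = -2
g(-1) = 0
Product = 0

0


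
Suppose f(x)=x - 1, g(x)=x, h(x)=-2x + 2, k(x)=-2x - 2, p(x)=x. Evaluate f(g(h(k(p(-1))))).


p(-1) = -1
k(-1) = 0
h(0) = 2
g(2) = 2
f(2) = 1

1


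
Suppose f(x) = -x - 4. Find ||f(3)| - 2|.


f(3) = -7
|-7| = 7
|7 - 2| = 5

5


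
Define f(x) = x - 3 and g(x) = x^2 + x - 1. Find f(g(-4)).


8


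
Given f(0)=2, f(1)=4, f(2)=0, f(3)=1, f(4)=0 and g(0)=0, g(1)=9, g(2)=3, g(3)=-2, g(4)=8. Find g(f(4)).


f(4) = 0
g(0) = 0

0


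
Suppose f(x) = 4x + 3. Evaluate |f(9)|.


f(9) = 39
|39| = 39

39


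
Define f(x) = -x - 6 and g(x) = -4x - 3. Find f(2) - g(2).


f(2) = -8
g(2) = -11
Difference = 3

3


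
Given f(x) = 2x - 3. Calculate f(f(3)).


f(3) = 3
f(3) = 3

3


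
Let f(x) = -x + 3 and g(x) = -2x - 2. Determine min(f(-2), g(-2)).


f(-2) = 5
g(-2) = 2
min = 2

2


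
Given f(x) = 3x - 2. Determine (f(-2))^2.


f(-2) = -8
(-8)^2 = 64

64


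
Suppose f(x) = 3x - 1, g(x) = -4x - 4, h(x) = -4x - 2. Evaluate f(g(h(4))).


h(4) = -18
g(-18) = 68
f(68) = 203

203


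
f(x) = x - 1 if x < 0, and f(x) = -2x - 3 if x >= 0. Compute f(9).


9 satisfies x >= 0
f(9) = -21

-21


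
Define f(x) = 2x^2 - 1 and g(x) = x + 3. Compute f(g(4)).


97


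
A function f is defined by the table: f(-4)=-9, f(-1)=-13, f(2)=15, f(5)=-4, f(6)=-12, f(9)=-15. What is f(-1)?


Reading from the table at x = -1

-13


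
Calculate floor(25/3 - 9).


25/3 = 8.3333
8.3333 - 9 = -0.6667
floor(-0.6667) = -1

-1


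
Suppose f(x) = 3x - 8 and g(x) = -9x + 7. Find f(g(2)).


g(2) = -11
f(-11) = -41

-41


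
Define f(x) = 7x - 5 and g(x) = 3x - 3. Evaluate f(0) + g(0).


f(0) = -5
g(0) = -3
Sum = -8

-8


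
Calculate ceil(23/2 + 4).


23/2 = 11.5
11.5 + 4 = 15.5
ceil(15.5) = 16

16


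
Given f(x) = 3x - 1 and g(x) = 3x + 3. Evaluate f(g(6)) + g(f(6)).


f(g(6)) = 62
g(f(6)) = 54
Sum = 116

116


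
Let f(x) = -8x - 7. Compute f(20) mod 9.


f(20) = -167
-167 mod 9 = 4

4


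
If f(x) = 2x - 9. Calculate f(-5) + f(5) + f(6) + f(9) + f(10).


f(-5) = -19
f(5) = 1
f(6) = 3
f(9) = 9
f(10) = 11
Sum = 5

5


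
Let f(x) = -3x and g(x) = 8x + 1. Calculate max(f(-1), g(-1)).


3


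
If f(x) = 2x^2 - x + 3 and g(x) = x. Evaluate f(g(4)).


g(4) = 4
f(4) = 2*(4)^2 - 1*(4) + 3 = 31

31


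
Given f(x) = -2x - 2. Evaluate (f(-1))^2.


f(-1) = 0
(0)^2 = 0

0


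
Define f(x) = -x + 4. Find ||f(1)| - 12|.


9


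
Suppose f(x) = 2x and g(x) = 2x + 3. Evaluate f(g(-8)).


g(-8) = -13
f(-13) = -26

-26


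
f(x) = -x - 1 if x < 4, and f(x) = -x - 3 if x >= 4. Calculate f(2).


-3


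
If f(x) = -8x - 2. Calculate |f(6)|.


f(6) = -50
|-50| = 50

50


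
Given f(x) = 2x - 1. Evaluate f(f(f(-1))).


f(-1) = -3
f(-3) = -7
f(-7) = -15

-15


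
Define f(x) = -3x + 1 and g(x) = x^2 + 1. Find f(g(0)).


g(0) = 1
f(1) = -2

-2


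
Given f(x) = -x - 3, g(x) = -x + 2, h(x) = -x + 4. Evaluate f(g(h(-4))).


h(-4) = 8
g(8) = -6
f(-6) = 3

3


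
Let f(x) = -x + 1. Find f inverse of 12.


Solve -x + 1 = 12
x = (12 - 1) / (-1) = -11

-11


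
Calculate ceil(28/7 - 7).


28/7 = 4
4 - 7 = -3
ceil(-3) = -3

-3


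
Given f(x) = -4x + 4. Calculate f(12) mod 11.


f(12) = -44
-44 mod 11 = 0

0


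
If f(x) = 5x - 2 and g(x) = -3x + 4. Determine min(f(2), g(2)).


f(2) = 8
g(2) = -2
min = -2

-2


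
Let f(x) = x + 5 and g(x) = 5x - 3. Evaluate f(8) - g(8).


-24


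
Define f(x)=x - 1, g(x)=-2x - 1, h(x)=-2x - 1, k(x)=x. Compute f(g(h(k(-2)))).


k(-2) = -2
h(-2) = 3
g(3) = -7
f(-7) = -8

-8


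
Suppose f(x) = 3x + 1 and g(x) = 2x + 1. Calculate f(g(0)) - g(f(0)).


1


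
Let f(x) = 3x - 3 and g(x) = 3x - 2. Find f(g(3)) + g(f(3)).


f(g(3)) = 18
g(f(3)) = 16
Sum = 34

34


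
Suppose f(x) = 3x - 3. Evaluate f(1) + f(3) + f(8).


f(1) = 0
f(3) = 6
f(8) = 21
Sum = 27

27


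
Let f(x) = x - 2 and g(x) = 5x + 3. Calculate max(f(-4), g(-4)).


f(-4) = -6
g(-4) = -17
max = -6

-6


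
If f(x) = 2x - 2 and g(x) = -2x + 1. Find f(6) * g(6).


f(6) = 10
g(6) = -11
Product = -110

-110


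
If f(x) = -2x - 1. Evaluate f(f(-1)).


f(-1) = 1
f(1) = -3

-3


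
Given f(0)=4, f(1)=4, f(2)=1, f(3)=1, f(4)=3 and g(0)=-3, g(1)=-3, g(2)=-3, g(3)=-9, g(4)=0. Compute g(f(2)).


f(2) = 1
g(1) = -3

-3


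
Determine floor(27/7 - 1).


27/7 = 3.8571
3.8571 - 1 = 2.8571
floor(2.8571) = 2

2


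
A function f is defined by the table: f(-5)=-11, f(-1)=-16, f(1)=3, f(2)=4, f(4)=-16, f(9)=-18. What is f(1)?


Reading from the table at x = 1

3


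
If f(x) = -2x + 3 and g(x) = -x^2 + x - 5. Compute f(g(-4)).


53


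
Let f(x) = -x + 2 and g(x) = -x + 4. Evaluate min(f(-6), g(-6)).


f(-6) = 8
g(-6) = 10
min = 8

8


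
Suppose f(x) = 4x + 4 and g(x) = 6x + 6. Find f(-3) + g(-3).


-20


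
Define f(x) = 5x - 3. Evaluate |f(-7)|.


38


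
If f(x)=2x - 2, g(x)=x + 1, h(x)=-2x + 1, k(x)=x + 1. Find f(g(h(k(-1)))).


k(-1) = 0
h(0) = 1
g(1) = 2
f(2) = 2

2


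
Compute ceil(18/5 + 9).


18/5 = 3.6
3.6 + 9 = 12.6
ceil(12.6) = 13

13


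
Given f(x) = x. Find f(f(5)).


f(5) = 5
f(5) = 5

5


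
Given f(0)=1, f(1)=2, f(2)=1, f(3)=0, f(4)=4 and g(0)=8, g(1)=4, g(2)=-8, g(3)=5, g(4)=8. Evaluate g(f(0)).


f(0) = 1
g(1) = 4

4


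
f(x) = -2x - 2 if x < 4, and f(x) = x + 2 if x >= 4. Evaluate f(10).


10 satisfies x >= 4
f(10) = 12

12


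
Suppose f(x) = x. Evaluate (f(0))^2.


f(0) = 0
(0)^2 = 0

0


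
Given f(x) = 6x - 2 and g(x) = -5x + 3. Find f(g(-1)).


g(-1) = 8
f(8) = 46

46


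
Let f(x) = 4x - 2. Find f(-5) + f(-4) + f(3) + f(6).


f(-5) = -22
f(-4) = -18
f(3) = 10
f(6) = 22
Sum = -8

-8


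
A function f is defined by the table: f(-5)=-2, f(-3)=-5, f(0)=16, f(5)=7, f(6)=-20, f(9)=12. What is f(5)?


7


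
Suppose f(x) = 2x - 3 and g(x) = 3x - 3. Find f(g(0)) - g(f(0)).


f(g(0)) = -9
g(f(0)) = -12
Difference = 3

3


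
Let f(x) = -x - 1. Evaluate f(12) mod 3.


f(12) = -13
-13 mod 3 = 2

2


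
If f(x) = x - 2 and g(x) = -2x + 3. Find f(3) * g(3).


f(3) = 1
g(3) = -3
Product = -3

-3


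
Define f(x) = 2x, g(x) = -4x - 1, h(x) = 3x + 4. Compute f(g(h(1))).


h(1) = 7
g(7) = -29
f(-29) = -58

-58


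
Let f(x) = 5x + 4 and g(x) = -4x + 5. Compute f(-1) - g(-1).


f(-1) = -1
g(-1) = 9
Difference = -10

-10


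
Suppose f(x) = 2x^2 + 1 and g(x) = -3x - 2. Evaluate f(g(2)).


g(2) = -8
f(-8) = 2*(-8)^2 + 1 = 129

129


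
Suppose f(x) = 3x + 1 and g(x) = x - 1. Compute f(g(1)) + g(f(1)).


f(g(1)) = 1
g(f(1)) = 3
Sum = 4

4


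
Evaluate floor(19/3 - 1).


19/3 = 6.3333
6.3333 - 1 = 5.3333
floor(5.3333) = 5

5


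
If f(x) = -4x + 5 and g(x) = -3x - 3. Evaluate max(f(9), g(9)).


f(9) = -31
g(9) = -30
max = -30

-30


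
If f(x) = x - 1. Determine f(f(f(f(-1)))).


-5


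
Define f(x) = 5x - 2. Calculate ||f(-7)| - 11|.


f(-7) = -37
|-37| = 37
|37 - 11| = 26

26


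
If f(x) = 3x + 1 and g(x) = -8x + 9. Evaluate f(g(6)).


g(6) = -39
f(-39) = -116

-116


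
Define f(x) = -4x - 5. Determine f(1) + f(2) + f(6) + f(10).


f(1) = -9
f(2) = -13
f(6) = -29
f(10) = -45
Sum = -96

-96


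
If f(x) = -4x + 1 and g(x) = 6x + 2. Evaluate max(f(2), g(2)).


f(2) = -7
g(2) = 14
max = 14

14


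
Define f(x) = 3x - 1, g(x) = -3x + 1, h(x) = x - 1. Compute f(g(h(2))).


h(2) = 1
g(1) = -2
f(-2) = -7

-7


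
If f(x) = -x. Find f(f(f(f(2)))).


f(2) = -2
f(-2) = 2
f(2) = -2
f(-2) = 2

2


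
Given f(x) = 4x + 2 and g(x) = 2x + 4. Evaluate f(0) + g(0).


f(0) = 2
g(0) = 4
Sum = 6

6


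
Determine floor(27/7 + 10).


27/7 = 3.8571
3.8571 + 10 = 13.8571
floor(13.8571) = 13

13


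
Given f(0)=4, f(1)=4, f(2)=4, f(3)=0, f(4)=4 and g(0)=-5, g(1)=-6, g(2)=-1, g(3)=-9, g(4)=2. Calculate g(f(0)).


f(0) = 4
g(4) = 2

2


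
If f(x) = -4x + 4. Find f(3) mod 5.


2


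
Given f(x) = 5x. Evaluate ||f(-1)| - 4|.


1


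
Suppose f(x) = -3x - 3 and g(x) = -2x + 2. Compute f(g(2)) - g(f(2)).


f(g(2)) = 3
g(f(2)) = 20
Difference = -17

-17


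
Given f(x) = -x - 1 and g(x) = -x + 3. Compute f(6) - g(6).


f(6) = -7
g(6) = -3
Difference = -4

-4


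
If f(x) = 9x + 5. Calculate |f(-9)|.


f(-9) = -76
|-76| = 76

76


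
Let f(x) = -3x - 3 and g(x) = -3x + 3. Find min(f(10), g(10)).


f(10) = -33
g(10) = -27
min = -33

-33


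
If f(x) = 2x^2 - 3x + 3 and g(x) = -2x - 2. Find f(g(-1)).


g(-1) = 0
f(0) = 2*(0)^2 - 3*(0) + 3 = 3

3


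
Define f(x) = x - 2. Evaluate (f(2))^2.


f(2) = 0
(0)^2 = 0

0


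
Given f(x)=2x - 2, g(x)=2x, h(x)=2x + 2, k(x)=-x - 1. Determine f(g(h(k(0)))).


k(0) = -1
h(-1) = 0
g(0) = 0
f(0) = -2

-2


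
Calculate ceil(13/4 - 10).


13/4 = 3.25
3.25 - 10 = -6.75
ceil(-6.75) = -6

-6


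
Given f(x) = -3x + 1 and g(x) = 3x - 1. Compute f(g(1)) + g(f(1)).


f(g(1)) = -5
g(f(1)) = -7
Sum = -12

-12


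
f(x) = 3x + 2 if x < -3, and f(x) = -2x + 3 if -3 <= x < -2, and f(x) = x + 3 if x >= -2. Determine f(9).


9 satisfies x >= -2
f(9) = 12

12


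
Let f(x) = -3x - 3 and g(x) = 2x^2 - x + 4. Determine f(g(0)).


g(0) = 4
f(4) = -15

-15


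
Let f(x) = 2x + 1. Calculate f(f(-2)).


f(-2) = -3
f(-3) = -5

-5


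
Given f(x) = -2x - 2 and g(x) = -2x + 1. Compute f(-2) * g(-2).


f(-2) = 2
g(-2) = 5
Product = 10

10


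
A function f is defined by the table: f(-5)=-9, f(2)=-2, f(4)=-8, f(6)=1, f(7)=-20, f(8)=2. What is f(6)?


Reading from the table at x = 6

1


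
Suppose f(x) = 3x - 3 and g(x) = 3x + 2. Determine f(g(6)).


g(6) = 20
f(20) = 57

57


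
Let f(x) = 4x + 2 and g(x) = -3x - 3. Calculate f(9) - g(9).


f(9) = 38
g(9) = -30
Difference = 68

68


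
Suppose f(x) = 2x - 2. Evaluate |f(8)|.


14


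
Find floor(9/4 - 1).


1


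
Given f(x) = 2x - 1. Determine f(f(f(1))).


f(1) = 1
f(1) = 1
f(1) = 1

1


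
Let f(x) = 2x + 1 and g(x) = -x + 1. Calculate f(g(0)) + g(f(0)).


f(g(0)) = 3
g(f(0)) = 0
Sum = 3

3


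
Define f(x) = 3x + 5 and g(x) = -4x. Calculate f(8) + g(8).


f(8) = 29
g(8) = -32
Sum = -3

-3


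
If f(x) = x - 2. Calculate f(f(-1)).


f(-1) = -3
f(-3) = -5

-5


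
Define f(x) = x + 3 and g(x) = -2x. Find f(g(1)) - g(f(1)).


f(g(1)) = 1
g(f(1)) = -8
Difference = 9

9


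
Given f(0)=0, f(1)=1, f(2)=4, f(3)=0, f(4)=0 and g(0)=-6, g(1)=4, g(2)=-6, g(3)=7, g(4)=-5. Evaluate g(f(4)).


f(4) = 0
g(0) = -6

-6


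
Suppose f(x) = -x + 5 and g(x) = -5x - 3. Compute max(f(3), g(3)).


f(3) = 2
g(3) = -18
max = 2

2


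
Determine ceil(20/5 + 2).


20/5 = 4
4 + 2 = 6
ceil(6) = 6

6


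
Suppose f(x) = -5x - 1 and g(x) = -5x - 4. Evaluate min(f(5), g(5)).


f(5) = -26
g(5) = -29
min = -29

-29


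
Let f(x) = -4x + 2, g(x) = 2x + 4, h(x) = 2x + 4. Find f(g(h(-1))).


h(-1) = 2
g(2) = 8
f(8) = -30

-30


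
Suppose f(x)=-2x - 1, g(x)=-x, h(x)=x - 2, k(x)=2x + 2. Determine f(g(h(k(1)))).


3


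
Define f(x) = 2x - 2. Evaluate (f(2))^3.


f(2) = 2
(2)^3 = 8

8


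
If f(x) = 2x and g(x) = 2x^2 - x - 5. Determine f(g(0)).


g(0) = -5
f(-5) = -10

-10


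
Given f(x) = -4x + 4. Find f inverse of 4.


Solve -4x + 4 = 4
x = (4 - 4) / (-4) = 0

0


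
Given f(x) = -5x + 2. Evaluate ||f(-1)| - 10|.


f(-1) = 7
|7| = 7
|7 - 10| = 3

3


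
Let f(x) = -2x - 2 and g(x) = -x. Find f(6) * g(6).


f(6) = -14
g(6) = -6
Product = 84

84


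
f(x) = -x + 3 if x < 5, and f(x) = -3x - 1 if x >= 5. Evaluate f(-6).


-6 satisfies x < 5
f(-6) = 9

9


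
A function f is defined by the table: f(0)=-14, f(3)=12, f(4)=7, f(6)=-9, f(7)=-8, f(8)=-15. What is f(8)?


Reading from the table at x = 8

-15


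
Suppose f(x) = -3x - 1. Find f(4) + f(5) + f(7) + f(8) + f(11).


-110


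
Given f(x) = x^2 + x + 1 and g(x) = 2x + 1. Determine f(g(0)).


g(0) = 1
f(1) = 1*(1)^2 + 1*(1) + 1 = 3

3


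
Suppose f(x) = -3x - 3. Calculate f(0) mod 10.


f(0) = -3
-3 mod 10 = 7

7


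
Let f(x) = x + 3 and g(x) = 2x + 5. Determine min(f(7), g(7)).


f(7) = 10
g(7) = 19
min = 10

10


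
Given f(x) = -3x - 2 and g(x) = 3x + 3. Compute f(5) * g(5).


-306


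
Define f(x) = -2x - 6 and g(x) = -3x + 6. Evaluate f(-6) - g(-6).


f(-6) = 6
g(-6) = 24
Difference = -18

-18
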